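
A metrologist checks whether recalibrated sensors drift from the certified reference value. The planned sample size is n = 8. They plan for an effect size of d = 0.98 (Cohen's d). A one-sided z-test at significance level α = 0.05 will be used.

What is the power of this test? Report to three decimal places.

Power ≈ 0.870

Noncentrality parameter: δ = d·√n = 0.98 × √8 = 2.7719
One-sided α = 0.05 → critical value z_{0.05} = 1.645.
Power = Φ(δ − 1.645) = Φ(1.127) = 0.8701.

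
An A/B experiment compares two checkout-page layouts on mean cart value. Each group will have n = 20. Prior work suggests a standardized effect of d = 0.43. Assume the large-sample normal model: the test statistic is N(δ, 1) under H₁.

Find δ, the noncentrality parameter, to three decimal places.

δ ≈ 1.360

δ = d·√(n/2) = 0.43 × √(20/2) = 1.3598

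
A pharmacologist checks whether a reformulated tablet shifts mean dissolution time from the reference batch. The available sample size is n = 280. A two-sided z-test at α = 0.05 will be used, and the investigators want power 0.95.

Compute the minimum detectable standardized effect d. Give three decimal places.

Required noncentrality: δ = z_{0.025} + z_{0.05} = 1.960 + 1.645 = 3.605.
(The second rejection-region term Φ(−δ − z_{α/2}) is negligible and dropped.)
δ = d·√n ⇒ d = δ/√n = 3.605/√280 = 0.2154.

d ≈ 0.215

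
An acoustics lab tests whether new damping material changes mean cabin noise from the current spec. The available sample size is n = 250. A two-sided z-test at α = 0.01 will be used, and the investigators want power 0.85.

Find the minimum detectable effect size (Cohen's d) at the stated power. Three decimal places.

d ≈ 0.228

Required noncentrality: δ = z_{0.005} + z_{0.15} = 2.576 + 1.036 = 3.612.
(The second rejection-region term Φ(−δ − z_{α/2}) is negligible and dropped.)
δ = d·√n ⇒ d = δ/√n = 3.612/√250 = 0.2285.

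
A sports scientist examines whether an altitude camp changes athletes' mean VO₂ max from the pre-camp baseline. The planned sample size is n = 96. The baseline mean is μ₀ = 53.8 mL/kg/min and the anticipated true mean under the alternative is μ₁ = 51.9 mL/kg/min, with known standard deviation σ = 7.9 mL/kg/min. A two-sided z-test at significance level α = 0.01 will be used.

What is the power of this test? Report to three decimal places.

Standardized effect: d = |μ₁ − μ₀| / σ = |51.9 − 53.8| / 7.9 = 0.2405
Noncentrality parameter: δ = d·√n = 0.2405 × √96 = 2.3565
Critical value for a two-sided test at α = 0.01: z_{α/2} = 2.576.
Power = Φ(δ − 2.576) + Φ(−δ − 2.576) = Φ(-0.219) + Φ(-4.932) = 0.4132 + 0.0000 = 0.4132.

Power ≈ 0.413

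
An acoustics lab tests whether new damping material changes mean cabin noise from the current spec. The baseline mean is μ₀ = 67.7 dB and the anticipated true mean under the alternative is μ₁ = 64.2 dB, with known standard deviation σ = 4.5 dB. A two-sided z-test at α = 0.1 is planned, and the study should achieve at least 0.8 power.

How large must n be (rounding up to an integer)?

n = 11

Standardized effect: d = |μ₁ − μ₀| / σ = |64.2 − 67.7| / 4.5 = 0.7778
Set Φ(δ − 1.645) = 0.8; then δ − 1.645 = Φ⁻¹(0.8) = 0.842, giving δ = 2.486.
(The Φ(−δ − z_{α/2}) term is vanishingly small for δ > 0 and is dropped in the standard sample-size formula.)
δ = d·√n ⇒ n = (δ/d)² = (2.486 / 0.7778)² = 10.22.
Round up to the next whole unit.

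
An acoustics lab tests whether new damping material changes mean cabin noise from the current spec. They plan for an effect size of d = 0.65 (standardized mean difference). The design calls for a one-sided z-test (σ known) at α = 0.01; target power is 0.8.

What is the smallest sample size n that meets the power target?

n = 24

For power 0.8 need Φ(δ − z_{0.01}) = 0.8, so δ = z_{0.01} + z_{0.20} = 2.326 + 0.842 = 3.168.
δ = d·√n ⇒ n = (δ/d)² = (3.168 / 0.65)² = 23.75.
Rounding up, n = 24.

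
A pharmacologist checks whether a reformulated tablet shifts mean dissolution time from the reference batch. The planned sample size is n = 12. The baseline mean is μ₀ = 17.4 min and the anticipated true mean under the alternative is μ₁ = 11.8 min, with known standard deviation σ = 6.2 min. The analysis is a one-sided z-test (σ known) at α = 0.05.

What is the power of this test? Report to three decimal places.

Power ≈ 0.931

Standardized effect: d = |μ₁ − μ₀| / σ = |11.8 − 17.4| / 6.2 = 0.9032
Noncentrality parameter: δ = d·√n = 0.9032 × √12 = 3.1289
One-sided α = 0.05 → critical value z_{0.05} = 1.645.
Power = P(Z > 1.645 − δ) = Φ(1.484) = 0.9311.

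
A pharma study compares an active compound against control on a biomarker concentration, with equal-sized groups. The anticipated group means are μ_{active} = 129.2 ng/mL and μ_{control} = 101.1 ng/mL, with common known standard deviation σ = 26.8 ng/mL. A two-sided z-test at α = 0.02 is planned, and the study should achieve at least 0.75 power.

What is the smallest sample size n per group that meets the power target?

n = 17 per group

Standardized effect: d = |μ_{active} − μ_{control}| / σ = |129.2 − 101.1| / 26.8 = 1.0485
Set Φ(δ − 2.326) = 0.75; then δ − 2.326 = Φ⁻¹(0.75) = 0.674, giving δ = 3.001.
(For δ > 0 the lower-tail rejection region contributes negligibly to power, so the one-term inversion is standard.)
δ = d·√(n/2) ⇒ n = 2(δ/d)² = 2 × (3.001 / 1.0485)² = 16.38.
Rounding up, n = 17 per group.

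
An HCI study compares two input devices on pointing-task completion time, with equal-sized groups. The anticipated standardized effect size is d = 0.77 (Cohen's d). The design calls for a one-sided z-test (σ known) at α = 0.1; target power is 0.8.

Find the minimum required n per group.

n = 16 per group

For power 0.8 need Φ(δ − z_{0.1}) = 0.8, so δ = z_{0.1} + z_{0.20} = 1.282 + 0.842 = 2.123.
δ = d·√(n/2) ⇒ n = 2(δ/d)² = 2 × (2.123 / 0.77)² = 15.21.
Rounding up, n = 16 per group.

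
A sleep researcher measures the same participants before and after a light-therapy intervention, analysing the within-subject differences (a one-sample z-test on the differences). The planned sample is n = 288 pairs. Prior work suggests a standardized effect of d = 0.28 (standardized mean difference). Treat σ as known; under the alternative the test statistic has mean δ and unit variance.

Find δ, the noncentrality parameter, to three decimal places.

δ ≈ 4.752

The noncentrality parameter scales effect size by the design's sample-size factor: δ = d·√n = 0.28 × √288 = 4.7518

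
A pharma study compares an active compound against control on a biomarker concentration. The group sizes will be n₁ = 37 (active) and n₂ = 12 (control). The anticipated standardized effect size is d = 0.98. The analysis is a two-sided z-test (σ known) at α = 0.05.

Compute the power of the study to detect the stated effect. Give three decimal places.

Power ≈ 0.839

Noncentrality parameter: δ = d / √(1/n₁ + 1/n₂) = 0.98 / √(1/37 + 1/12) = 2.9500
Critical value for a two-sided test at α = 0.05: z_{α/2} = 1.960.
Power = Φ(δ − 1.960) + Φ(−δ − 1.960) = Φ(0.990) + Φ(-4.910) = 0.8389 + 0.0000 = 0.8389.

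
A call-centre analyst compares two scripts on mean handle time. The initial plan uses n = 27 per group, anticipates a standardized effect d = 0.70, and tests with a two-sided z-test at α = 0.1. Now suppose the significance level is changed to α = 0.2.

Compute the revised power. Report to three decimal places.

Power ≈ 0.902

δ = d·√(n/2) = 0.70 × √(27/2) = 2.5720 (unchanged). New critical value: z_{0.1} = 1.282.
Revised power = Φ(δ − 1.282) + Φ(−δ − 1.282) = Φ(1.290) + Φ(-3.854) = 0.9015 + 0.0001 = 0.9016.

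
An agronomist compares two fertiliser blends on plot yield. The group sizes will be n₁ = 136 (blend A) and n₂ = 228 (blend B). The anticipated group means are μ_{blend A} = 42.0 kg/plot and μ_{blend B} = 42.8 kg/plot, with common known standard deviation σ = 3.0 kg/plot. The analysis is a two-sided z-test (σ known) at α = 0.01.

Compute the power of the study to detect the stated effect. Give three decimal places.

Standardized effect: d = |μ_{blend A} − μ_{blend B}| / σ = |42.0 − 42.8| / 3.0 = 0.2667
Noncentrality parameter: δ = d / √(1/n₁ + 1/n₂) = 0.2667 / √(1/136 + 1/228) = 2.4612
Critical value for a two-sided test at α = 0.01: z_{α/2} = 2.576.
Power = Φ(δ − 2.576) + Φ(−δ − 2.576) = Φ(-0.115) + Φ(-5.037) = 0.4544 + 0.0000 = 0.4544.

Power ≈ 0.454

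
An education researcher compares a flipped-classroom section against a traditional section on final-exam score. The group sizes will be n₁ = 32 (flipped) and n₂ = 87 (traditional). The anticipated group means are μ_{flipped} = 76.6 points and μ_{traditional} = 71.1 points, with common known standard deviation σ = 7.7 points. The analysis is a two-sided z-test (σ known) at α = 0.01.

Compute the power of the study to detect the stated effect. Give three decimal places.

Power ≈ 0.810

Standardized effect: d = |μ_{flipped} − μ_{traditional}| / σ = |76.6 − 71.1| / 7.7 = 0.7143
Noncentrality parameter: δ = d / √(1/n₁ + 1/n₂) = 0.7143 / √(1/32 + 1/87) = 3.4549
Two-sided α = 0.01 → critical value z_{0.005} = 2.576.
Power = Φ(δ − 2.576) + Φ(−δ − 2.576) = Φ(0.879) + Φ(-6.031) = 0.8103 + 0.0000 = 0.8103.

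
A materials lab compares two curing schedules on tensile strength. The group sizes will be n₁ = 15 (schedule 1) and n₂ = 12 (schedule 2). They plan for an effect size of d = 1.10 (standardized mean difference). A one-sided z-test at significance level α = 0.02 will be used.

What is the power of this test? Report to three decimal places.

Noncentrality parameter: δ = d / √(1/n₁ + 1/n₂) = 1.10 / √(1/15 + 1/12) = 2.8402
One-sided α = 0.02 → critical value z_{0.02} = 2.054.
Power = P(Z > 2.054 − δ) = Φ(0.786) = 0.7842.

Power ≈ 0.784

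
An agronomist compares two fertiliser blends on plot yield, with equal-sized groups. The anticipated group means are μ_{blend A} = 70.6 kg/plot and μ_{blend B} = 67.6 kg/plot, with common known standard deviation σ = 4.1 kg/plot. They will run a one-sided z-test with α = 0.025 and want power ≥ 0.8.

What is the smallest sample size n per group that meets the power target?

Standardized effect: d = |μ_{blend A} − μ_{blend B}| / σ = |70.6 − 67.6| / 4.1 = 0.7317
For power 0.8 need Φ(δ − z_{0.025}) = 0.8, so δ = z_{0.025} + z_{0.20} = 1.960 + 0.842 = 2.802.
δ = d·√(n/2) ⇒ n = 2(δ/d)² = 2 × (2.802 / 0.7317)² = 29.32.
Round up to the next whole unit.

n = 30 per group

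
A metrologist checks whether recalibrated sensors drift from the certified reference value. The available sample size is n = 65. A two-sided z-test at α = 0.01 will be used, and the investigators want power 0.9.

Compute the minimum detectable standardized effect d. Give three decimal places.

d ≈ 0.478

Need Φ(δ − 2.576) = 0.9, so δ = 2.576 + 1.282 = 3.857.
(The second rejection-region term Φ(−δ − z_{α/2}) is negligible and dropped.)
δ = d·√n ⇒ d = δ/√n = 3.857/√65 = 0.4784.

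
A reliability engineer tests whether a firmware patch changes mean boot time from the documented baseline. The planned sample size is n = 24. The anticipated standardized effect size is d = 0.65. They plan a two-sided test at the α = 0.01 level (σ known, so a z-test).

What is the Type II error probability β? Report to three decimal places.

β ≈ 0.271

Noncentrality parameter: δ = d·√n = 0.65 × √24 = 3.1843
Critical value for a two-sided test at α = 0.01: z_{α/2} = 2.576.
Power = Φ(δ − 2.576) + Φ(−δ − 2.576) = Φ(0.609) + Φ(-5.760) = 0.7286 + 0.0000 = 0.7286.
Type II error: β = 1 − power = 1 − 0.7286 = 0.2714.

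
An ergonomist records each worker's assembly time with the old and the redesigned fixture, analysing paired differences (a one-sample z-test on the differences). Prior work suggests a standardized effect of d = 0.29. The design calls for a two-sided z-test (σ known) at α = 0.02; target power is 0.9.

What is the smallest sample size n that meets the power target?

n = 155

For power 0.9 need Φ(δ − z_{0.01}) = 0.9, so δ = z_{0.01} + z_{0.10} = 2.326 + 1.282 = 3.608.
(Ignoring the negligible lower-tail rejection probability gives the usual closed-form inversion.)
δ = d·√n ⇒ n = (δ/d)² = (3.608 / 0.29)² = 154.78.
Rounding up, n = 155.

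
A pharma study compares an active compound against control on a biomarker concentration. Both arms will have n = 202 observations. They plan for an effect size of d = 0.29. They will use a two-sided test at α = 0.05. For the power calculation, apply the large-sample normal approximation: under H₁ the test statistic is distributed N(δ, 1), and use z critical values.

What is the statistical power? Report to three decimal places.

Noncentrality parameter: λ = d·√(n/2) = 0.29 × √(202/2) = 2.9145
Two-sided α = 0.05 → critical value z_{0.025} = 1.960.
Power = Φ(λ − 1.960) + Φ(−λ − 1.960) = Φ(0.954) + Φ(-4.874) = 0.8301 + 0.0000 = 0.8301.

Power ≈ 0.830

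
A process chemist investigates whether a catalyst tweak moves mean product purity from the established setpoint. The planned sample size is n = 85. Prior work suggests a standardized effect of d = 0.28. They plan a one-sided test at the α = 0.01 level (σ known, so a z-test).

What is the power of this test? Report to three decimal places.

Power ≈ 0.601

Noncentrality parameter: δ = d·√n = 0.28 × √85 = 2.5815
One-sided α = 0.01 → critical value z_{0.01} = 2.326.
Power = Φ(δ − 2.326) = Φ(0.255) = 0.6007.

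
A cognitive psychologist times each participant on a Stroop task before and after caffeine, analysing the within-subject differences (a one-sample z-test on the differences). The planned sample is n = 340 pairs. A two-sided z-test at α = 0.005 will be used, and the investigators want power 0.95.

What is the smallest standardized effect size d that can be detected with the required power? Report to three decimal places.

d ≈ 0.241

Required noncentrality: δ = z_{0.0025} + z_{0.05} = 2.807 + 1.645 = 4.452.
(The second rejection-region term Φ(−δ − z_{α/2}) is negligible and dropped.)
δ = d·√n ⇒ d = δ/√n = 4.452/√340 = 0.2414.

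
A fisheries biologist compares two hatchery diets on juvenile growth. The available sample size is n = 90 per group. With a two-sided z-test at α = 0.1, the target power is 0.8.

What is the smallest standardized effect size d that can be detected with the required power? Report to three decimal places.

d ≈ 0.371

Required noncentrality: δ = z_{0.05} + z_{0.20} = 1.645 + 0.842 = 2.486.
(The second rejection-region term Φ(−δ − z_{α/2}) is negligible and dropped.)
δ = d·√(n/2) ⇒ d = δ/√(n/2) = 2.486/√(90/2) = 0.3707.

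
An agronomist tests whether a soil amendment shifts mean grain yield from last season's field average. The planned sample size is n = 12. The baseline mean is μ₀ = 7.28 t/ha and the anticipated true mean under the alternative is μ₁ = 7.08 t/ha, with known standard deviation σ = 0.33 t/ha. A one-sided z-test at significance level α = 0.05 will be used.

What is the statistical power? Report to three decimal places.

Power ≈ 0.675

Standardized effect: d = |μ₁ − μ₀| / σ = |7.08 − 7.28| / 0.33 = 0.6061
Noncentrality parameter: λ = d·√n = 0.6061 × √12 = 2.0995
Critical value for a one-sided test at α = 0.05: z_α = 1.645.
Power = P(Z > 1.645 − λ) = Φ(0.455) = 0.6753.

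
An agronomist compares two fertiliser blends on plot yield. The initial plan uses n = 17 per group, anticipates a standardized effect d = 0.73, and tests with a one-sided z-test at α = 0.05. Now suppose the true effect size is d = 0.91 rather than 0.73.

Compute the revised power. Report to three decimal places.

Power ≈ 0.843

With d = 0.91: δ = d·√(n/2) = 0.91 × √(17/2) = 2.6531. Critical value z_{0.05} = 1.645.
Revised power = P(Z > 1.645 − δ) = Φ(1.008) = 0.8433.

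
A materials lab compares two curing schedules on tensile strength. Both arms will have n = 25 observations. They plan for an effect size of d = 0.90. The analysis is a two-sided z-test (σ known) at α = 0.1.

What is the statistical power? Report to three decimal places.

Power ≈ 0.938

Noncentrality parameter: δ = d·√(n/2) = 0.90 × √(25/2) = 3.1820
Critical value for a two-sided test at α = 0.1: z_{α/2} = 1.645.
Power = Φ(δ − 1.645) + Φ(−δ − 1.645) = Φ(1.537) + Φ(-4.827) = 0.9379 + 0.0000 = 0.9379.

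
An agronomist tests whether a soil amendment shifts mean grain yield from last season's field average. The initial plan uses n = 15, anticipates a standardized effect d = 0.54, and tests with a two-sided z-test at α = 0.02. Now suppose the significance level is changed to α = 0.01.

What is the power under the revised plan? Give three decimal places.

Power ≈ 0.314

δ = d·√n = 0.54 × √15 = 2.0914 (unchanged). New critical value: z_{0.005} = 2.576.
Revised power = Φ(δ − 2.576) + Φ(−δ − 2.576) = Φ(-0.484) + Φ(-4.667) = 0.3140 + 0.0000 = 0.3140.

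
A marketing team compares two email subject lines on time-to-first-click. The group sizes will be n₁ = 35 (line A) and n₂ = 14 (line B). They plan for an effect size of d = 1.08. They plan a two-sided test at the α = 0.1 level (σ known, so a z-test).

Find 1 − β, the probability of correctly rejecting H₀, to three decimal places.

Power ≈ 0.962

Noncentrality parameter: λ = d / √(1/n₁ + 1/n₂) = 1.08 / √(1/35 + 1/14) = 3.4153
Critical value for a two-sided test at α = 0.1: z_{α/2} = 1.645.
Power = Φ(λ − 1.645) + Φ(−λ − 1.645) = Φ(1.770) + Φ(-5.060) = 0.9617 + 0.0000 = 0.9617.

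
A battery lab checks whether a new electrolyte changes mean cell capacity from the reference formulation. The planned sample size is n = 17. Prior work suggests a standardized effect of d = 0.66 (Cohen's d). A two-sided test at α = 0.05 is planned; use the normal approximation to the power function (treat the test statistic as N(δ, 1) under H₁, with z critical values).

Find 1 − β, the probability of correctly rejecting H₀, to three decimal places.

Power ≈ 0.777

Noncentrality parameter: δ = d·√n = 0.66 × √17 = 2.7212
Critical value for a two-sided test at α = 0.05: z_{α/2} = 1.960.
Power = Φ(δ − 1.960) + Φ(−δ − 1.960) = Φ(0.761) + Φ(-4.681) = 0.7768 + 0.0000 = 0.7768.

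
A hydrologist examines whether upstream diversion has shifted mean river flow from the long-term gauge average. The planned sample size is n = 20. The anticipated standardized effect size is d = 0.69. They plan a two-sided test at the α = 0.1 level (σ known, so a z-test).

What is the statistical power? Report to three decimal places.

Power ≈ 0.925

Noncentrality parameter: δ = d·√n = 0.69 × √20 = 3.0858
Critical value for a two-sided test at α = 0.1: z_{α/2} = 1.645.
Power = Φ(δ − 1.645) + Φ(−δ − 1.645) = Φ(1.441) + Φ(-4.731) = 0.9252 + 0.0000 = 0.9252.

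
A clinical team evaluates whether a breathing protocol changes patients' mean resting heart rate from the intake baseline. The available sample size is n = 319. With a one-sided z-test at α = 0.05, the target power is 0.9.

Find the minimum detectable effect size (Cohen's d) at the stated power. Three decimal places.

d ≈ 0.164

Required noncentrality: δ = z_{0.05} + z_{0.10} = 1.645 + 1.282 = 2.926.
δ = d·√n ⇒ d = δ/√n = 2.926/√319 = 0.1638.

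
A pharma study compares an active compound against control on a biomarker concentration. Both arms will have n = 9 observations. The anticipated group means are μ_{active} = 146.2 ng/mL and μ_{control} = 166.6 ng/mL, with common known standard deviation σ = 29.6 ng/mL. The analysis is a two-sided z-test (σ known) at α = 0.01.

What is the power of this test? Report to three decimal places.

Standardized effect: d = |μ_{active} − μ_{control}| / σ = |146.2 − 166.6| / 29.6 = 0.6892
Noncentrality parameter: δ = d·√(n/2) = 0.6892 × √(9/2) = 1.4620
Two-sided α = 0.01 → critical value z_{0.005} = 2.576.
Power = Φ(δ − 2.576) + Φ(−δ − 2.576) = Φ(-1.114) + Φ(-4.038) = 0.1327 + 0.0000 = 0.1327.

Power ≈ 0.133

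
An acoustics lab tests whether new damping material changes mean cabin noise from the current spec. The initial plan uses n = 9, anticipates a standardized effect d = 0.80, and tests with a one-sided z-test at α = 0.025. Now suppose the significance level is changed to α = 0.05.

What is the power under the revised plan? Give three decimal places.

Power ≈ 0.775

δ = d·√n = 0.80 × √9 = 2.4000 (unchanged). New critical value: z_{0.05} = 1.645.
Revised power = Φ(δ − 1.645) = Φ(0.755) = 0.7749.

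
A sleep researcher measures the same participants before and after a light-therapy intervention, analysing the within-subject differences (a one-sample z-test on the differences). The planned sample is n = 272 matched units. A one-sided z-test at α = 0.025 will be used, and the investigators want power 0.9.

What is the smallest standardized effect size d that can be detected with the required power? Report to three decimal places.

d ≈ 0.197

Need Φ(δ − 1.960) = 0.9, so δ = 1.960 + 1.282 = 3.242.
δ = d·√n ⇒ d = δ/√n = 3.242/√272 = 0.1965.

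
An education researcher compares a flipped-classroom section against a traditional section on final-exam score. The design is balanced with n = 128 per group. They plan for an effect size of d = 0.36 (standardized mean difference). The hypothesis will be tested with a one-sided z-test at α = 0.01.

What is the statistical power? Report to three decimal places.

Power ≈ 0.710

Noncentrality parameter: δ = d·√(n/2) = 0.36 × √(128/2) = 2.8800
Critical value for a one-sided test at α = 0.01: z_α = 2.326.
Power = Φ(δ − 2.326) = Φ(0.554) = 0.7101.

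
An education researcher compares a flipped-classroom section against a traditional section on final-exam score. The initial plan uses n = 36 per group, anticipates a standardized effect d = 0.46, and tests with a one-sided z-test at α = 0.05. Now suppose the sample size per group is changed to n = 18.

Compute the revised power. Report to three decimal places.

With n = 18 per group: δ = d·√(n/2) = 0.46 × √(18/2) = 1.3800. Critical value z_{0.05} = 1.645.
Revised power = Φ(δ − 1.645) = Φ(-0.265) = 0.3956.

Power ≈ 0.396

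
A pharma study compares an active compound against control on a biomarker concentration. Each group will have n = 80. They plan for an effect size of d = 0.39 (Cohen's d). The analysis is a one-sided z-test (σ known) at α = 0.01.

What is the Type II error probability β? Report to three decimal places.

Noncentrality parameter: λ = d·√(n/2) = 0.39 × √(80/2) = 2.4666
One-sided α = 0.01 → critical value z_{0.01} = 2.326.
Power = Φ(λ − 2.326) = Φ(0.140) = 0.5558.
Type II error: β = 1 − power = 1 − 0.5558 = 0.4442.

β ≈ 0.444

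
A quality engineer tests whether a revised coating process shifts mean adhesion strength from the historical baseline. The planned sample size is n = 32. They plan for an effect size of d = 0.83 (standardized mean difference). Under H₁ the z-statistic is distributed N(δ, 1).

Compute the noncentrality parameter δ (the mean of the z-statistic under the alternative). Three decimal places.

δ ≈ 4.695

The noncentrality parameter scales effect size by the design's sample-size factor: δ = d·√n = 0.83 × √32 = 4.6952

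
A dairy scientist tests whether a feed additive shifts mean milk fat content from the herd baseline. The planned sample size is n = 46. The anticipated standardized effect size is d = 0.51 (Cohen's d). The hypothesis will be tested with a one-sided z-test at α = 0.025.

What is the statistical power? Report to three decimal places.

Power ≈ 0.933

Noncentrality parameter: δ = d·√n = 0.51 × √46 = 3.4590
One-sided α = 0.025 → critical value z_{0.025} = 1.960.
Power = P(Z > 1.960 − δ) = Φ(1.499) = 0.9331.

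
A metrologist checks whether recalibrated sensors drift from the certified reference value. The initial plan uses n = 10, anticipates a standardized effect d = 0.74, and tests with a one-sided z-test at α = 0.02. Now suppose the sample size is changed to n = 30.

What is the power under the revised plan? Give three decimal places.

Power ≈ 0.977

With n = 30: δ = d·√n = 0.74 × √30 = 4.0531. Critical value z_{0.02} = 2.054.
Revised power = P(Z > 2.054 − δ) = Φ(1.999) = 0.9772.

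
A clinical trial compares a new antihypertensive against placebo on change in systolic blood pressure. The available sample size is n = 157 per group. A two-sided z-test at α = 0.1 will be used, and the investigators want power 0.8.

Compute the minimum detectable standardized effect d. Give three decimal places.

d ≈ 0.281

Need Φ(δ − 1.645) = 0.8, so δ = 1.645 + 0.842 = 2.486.
(The second rejection-region term Φ(−δ − z_{α/2}) is negligible and dropped.)
δ = d·√(n/2) ⇒ d = δ/√(n/2) = 2.486/√(157/2) = 0.2806.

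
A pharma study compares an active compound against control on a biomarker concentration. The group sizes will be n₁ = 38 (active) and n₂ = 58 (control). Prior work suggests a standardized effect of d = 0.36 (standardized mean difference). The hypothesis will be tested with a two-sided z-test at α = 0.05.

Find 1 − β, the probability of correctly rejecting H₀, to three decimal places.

Power ≈ 0.407

Noncentrality parameter: δ = d / √(1/n₁ + 1/n₂) = 0.36 / √(1/38 + 1/58) = 1.7249
Two-sided α = 0.05 → critical value z_{0.025} = 1.960.
Power = Φ(δ − 1.960) + Φ(−δ − 1.960) = Φ(-0.235) + Φ(-3.685) = 0.4071 + 0.0001 = 0.4072.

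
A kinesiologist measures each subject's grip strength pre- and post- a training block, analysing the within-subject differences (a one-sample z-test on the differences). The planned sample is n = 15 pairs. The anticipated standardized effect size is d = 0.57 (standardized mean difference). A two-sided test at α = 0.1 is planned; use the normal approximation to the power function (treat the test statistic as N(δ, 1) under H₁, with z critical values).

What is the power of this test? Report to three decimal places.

Power ≈ 0.713

Noncentrality parameter: δ = d·√n = 0.57 × √15 = 2.2076
Critical value for a two-sided test at α = 0.1: z_{α/2} = 1.645.
Power = Φ(δ − 1.645) + Φ(−δ − 1.645) = Φ(0.563) + Φ(-3.852) = 0.7132 + 0.0001 = 0.7133.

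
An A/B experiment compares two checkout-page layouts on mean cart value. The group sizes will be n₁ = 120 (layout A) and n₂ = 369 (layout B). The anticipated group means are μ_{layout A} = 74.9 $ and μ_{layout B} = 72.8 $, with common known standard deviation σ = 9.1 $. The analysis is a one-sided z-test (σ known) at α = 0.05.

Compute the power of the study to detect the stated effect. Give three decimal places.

Standardized effect: d = |μ_{layout A} − μ_{layout B}| / σ = |74.9 − 72.8| / 9.1 = 0.2308
Noncentrality parameter: δ = d / √(1/n₁ + 1/n₂) = 0.2308 / √(1/120 + 1/369) = 2.1960
Critical value for a one-sided test at α = 0.05: z_α = 1.645.
Power = P(Z > 1.645 − δ) = Φ(0.551) = 0.7092.

Power ≈ 0.709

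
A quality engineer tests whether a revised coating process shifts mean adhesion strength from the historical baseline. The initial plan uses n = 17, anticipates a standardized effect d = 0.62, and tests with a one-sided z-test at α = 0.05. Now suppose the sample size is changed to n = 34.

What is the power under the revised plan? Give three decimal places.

With n = 34: δ = d·√n = 0.62 × √34 = 3.6152. Critical value z_{0.05} = 1.645.
Revised power = P(Z > 1.645 − δ) = Φ(1.970) = 0.9756.

Power ≈ 0.976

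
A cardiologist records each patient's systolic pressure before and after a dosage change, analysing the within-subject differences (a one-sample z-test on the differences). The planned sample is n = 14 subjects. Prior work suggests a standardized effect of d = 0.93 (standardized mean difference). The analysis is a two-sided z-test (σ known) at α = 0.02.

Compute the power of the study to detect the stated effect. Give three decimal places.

Power ≈ 0.876

Noncentrality parameter: δ = d·√n = 0.93 × √14 = 3.4797
Critical value for a two-sided test at α = 0.02: z_{α/2} = 2.326.
Power = Φ(δ − 2.326) + Φ(−δ − 2.326) = Φ(1.153) + Φ(-5.806) = 0.8756 + 0.0000 = 0.8756.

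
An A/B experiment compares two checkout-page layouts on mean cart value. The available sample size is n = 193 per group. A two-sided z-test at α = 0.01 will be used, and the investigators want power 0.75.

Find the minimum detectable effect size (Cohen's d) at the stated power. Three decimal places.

Required noncentrality: δ = z_{0.005} + z_{0.25} = 2.576 + 0.674 = 3.250.
(The second rejection-region term Φ(−δ − z_{α/2}) is negligible and dropped.)
δ = d·√(n/2) ⇒ d = δ/√(n/2) = 3.250/√(193/2) = 0.3309.

d ≈ 0.331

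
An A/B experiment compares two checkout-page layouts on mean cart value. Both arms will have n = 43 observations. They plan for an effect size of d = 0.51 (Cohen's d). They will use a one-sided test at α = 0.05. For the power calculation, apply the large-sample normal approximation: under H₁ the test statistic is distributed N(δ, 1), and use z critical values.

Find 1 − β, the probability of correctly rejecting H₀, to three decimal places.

Noncentrality parameter: δ = d·√(n/2) = 0.51 × √(43/2) = 2.3648
One-sided α = 0.05 → critical value z_{0.05} = 1.645.
Power = P(Z > 1.645 − δ) = Φ(0.720) = 0.7642.

Power ≈ 0.764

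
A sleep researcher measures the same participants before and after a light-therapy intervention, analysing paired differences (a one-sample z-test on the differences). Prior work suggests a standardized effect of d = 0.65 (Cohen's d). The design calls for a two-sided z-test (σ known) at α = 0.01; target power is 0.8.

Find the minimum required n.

n = 28

Set Φ(δ − 2.576) = 0.8; then δ − 2.576 = Φ⁻¹(0.8) = 0.842, giving δ = 3.417.
(The Φ(−δ − z_{α/2}) term is vanishingly small for δ > 0 and is dropped in the standard sample-size formula.)
δ = d·√n ⇒ n = (δ/d)² = (3.417 / 0.65)² = 27.64.
Rounding up, n = 28.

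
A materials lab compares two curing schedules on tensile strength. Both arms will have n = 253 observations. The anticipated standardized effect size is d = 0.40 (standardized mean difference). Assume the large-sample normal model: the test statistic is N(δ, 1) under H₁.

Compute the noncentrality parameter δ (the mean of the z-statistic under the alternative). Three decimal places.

δ ≈ 4.499

δ = d·√(n/2) = 0.40 × √(253/2) = 4.4989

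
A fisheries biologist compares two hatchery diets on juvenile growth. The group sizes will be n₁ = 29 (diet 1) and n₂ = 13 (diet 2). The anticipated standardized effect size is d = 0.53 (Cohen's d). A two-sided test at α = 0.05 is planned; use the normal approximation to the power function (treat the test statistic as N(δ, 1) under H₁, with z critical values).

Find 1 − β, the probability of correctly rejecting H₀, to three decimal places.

Noncentrality parameter: δ = d / √(1/n₁ + 1/n₂) = 0.53 / √(1/29 + 1/13) = 1.5879
Critical value for a two-sided test at α = 0.05: z_{α/2} = 1.960.
Power = Φ(δ − 1.960) + Φ(−δ − 1.960) = Φ(-0.372) + Φ(-3.548) = 0.3549 + 0.0002 = 0.3551.

Power ≈ 0.355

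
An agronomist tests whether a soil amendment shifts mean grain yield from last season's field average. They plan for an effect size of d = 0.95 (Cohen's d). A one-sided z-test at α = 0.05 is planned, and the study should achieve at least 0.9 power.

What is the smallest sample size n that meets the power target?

n = 10

For power 0.9 need Φ(δ − z_{0.05}) = 0.9, so δ = z_{0.05} + z_{0.10} = 1.645 + 1.282 = 2.926.
δ = d·√n ⇒ n = (δ/d)² = (2.926 / 0.95)² = 9.49.
Rounding up, n = 10.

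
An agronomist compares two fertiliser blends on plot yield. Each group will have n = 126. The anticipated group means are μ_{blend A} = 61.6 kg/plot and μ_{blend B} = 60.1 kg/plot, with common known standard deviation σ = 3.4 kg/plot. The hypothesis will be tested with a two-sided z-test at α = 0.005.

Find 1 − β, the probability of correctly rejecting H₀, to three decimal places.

Power ≈ 0.756

Standardized effect: d = |μ_{blend A} − μ_{blend B}| / σ = |61.6 − 60.1| / 3.4 = 0.4412
Noncentrality parameter: δ = d·√(n/2) = 0.4412 × √(126/2) = 3.5017
Two-sided α = 0.005 → critical value z_{0.0025} = 2.807.
Power = Φ(δ − 2.807) + Φ(−δ − 2.807) = Φ(0.695) + Φ(-6.309) = 0.7564 + 0.0000 = 0.7564.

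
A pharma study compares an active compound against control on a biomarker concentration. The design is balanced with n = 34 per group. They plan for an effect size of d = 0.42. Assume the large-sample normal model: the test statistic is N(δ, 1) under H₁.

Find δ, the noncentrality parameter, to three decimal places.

δ ≈ 1.732

The noncentrality parameter scales effect size by the design's sample-size factor: δ = d·√(n/2) = 0.42 × √(34/2) = 1.7317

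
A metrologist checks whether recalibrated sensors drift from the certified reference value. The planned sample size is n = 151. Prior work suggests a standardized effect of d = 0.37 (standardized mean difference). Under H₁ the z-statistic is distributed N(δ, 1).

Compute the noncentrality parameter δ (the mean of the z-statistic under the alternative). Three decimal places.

δ ≈ 4.547

δ = d·√n = 0.37 × √151 = 4.5466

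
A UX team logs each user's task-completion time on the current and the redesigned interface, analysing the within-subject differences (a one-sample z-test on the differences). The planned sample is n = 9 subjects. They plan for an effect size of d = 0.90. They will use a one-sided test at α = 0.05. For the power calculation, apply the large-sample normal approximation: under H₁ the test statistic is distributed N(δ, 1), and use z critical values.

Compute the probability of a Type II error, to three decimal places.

Noncentrality parameter: δ = d·√n = 0.90 × √9 = 2.7000
Critical value for a one-sided test at α = 0.05: z_α = 1.645.
Power = Φ(δ − 1.645) = Φ(1.055) = 0.8543.
Type II error: β = 1 − power = 1 − 0.8543 = 0.1457.

β ≈ 0.146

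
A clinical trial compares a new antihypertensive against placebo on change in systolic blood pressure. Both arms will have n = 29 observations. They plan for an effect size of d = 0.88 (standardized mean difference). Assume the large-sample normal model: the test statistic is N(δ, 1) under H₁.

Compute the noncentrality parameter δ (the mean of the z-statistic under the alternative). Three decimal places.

The noncentrality parameter scales effect size by the design's sample-size factor: δ = d·√(n/2) = 0.88 × √(29/2) = 3.3509

δ ≈ 3.351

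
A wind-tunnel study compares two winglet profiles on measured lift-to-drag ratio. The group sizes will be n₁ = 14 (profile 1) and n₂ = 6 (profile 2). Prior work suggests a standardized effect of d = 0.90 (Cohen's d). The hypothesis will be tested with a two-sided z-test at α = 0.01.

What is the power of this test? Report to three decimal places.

Power ≈ 0.232

Noncentrality parameter: δ = d / √(1/n₁ + 1/n₂) = 0.90 / √(1/14 + 1/6) = 1.8445
Two-sided α = 0.01 → critical value z_{0.005} = 2.576.
Power = Φ(δ − 2.576) + Φ(−δ − 2.576) = Φ(-0.731) + Φ(-4.420) = 0.2323 + 0.0000 = 0.2323.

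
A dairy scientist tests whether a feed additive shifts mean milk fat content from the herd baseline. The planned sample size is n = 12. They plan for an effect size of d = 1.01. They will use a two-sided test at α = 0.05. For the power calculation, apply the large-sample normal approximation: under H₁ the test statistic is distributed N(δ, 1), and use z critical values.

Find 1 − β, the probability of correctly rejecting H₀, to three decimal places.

Noncentrality parameter: δ = d·√n = 1.01 × √12 = 3.4987
Two-sided α = 0.05 → critical value z_{0.025} = 1.960.
Power = Φ(δ − 1.960) + Φ(−δ − 1.960) = Φ(1.539) + Φ(-5.459) = 0.9381 + 0.0000 = 0.9381.

Power ≈ 0.938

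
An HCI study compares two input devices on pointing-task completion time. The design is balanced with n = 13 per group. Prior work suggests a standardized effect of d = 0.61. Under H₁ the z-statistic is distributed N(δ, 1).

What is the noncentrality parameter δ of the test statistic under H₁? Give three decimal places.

δ ≈ 1.555

The noncentrality parameter scales effect size by the design's sample-size factor: δ = d·√(n/2) = 0.61 × √(13/2) = 1.5552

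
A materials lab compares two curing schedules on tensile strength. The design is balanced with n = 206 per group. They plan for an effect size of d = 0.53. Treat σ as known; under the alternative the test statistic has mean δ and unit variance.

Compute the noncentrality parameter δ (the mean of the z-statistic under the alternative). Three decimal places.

δ ≈ 5.379

δ = d·√(n/2) = 0.53 × √(206/2) = 5.3789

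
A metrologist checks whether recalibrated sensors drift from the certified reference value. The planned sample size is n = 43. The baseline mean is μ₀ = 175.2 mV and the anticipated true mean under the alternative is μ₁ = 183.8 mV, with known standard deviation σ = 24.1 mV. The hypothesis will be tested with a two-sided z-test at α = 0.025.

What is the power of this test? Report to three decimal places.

Power ≈ 0.539

Standardized effect: d = |μ₁ − μ₀| / σ = |183.8 − 175.2| / 24.1 = 0.3568
Noncentrality parameter: δ = d·√n = 0.3568 × √43 = 2.3400
Critical value for a two-sided test at α = 0.025: z_{α/2} = 2.241.
Power = Φ(δ − 2.241) + Φ(−δ − 2.241) = Φ(0.099) + Φ(-4.581) = 0.5393 + 0.0000 = 0.5393.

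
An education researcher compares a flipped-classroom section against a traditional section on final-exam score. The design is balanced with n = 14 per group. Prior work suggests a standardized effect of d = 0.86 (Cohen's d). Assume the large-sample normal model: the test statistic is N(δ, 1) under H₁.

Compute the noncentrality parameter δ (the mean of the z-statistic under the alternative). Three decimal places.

δ ≈ 2.275

The noncentrality parameter scales effect size by the design's sample-size factor: δ = d·√(n/2) = 0.86 × √(14/2) = 2.2753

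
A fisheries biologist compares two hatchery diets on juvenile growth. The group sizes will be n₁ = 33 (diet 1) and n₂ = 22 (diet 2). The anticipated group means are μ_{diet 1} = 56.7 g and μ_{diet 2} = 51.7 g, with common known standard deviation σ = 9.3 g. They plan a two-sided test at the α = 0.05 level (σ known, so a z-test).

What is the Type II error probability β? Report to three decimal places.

Standardized effect: d = |μ_{diet 1} − μ_{diet 2}| / σ = |56.7 − 51.7| / 9.3 = 0.5376
Noncentrality parameter: δ = d / √(1/n₁ + 1/n₂) = 0.5376 / √(1/33 + 1/22) = 1.9533
Two-sided α = 0.05 → critical value z_{0.025} = 1.960.
Power = Φ(δ − 1.960) + Φ(−δ − 1.960) = Φ(-0.007) + Φ(-3.913) = 0.4974 + 0.0000 = 0.4974.
Type II error: β = 1 − power = 1 − 0.4974 = 0.5026.

β ≈ 0.503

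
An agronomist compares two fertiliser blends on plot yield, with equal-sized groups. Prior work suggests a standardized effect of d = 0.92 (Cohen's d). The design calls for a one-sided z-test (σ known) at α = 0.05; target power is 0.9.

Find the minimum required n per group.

Set Φ(δ − 1.645) = 0.9; then δ − 1.645 = Φ⁻¹(0.9) = 1.282, giving δ = 2.926.
δ = d·√(n/2) ⇒ n = 2(δ/d)² = 2 × (2.926 / 0.92)² = 20.24.
Rounding up, n = 21 per group.

n = 21 per group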